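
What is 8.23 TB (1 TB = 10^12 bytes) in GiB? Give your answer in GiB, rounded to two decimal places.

8.23 TB × 1,000,000,000,000 bytes/TB = 8,230,000,000,000 bytes
1 GiB = 2^30 bytes = 1,073,741,824 bytes
8,230,000,000,000 / 1,073,741,824 = 7,664.78 GiB

7,664.78 GiB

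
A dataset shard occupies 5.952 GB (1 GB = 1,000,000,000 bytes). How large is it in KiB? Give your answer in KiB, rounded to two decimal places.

5.952 GB × 1,000,000,000 bytes/GB = 5,952,000,000 bytes
1 KiB = 1,024 bytes
5,952,000,000 / 1,024 = 5,812,500.00 KiB

5,812,500.00 KiB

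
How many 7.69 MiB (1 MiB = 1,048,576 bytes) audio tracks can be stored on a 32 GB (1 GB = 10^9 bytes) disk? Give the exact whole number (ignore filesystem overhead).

3,968

Capacity: 32 GB = 32,000,000,000 bytes
Per item: 7.69 MiB = 8,063,549.44 bytes
⌊32,000,000,000 / 8,063,549.44⌋ = 3,968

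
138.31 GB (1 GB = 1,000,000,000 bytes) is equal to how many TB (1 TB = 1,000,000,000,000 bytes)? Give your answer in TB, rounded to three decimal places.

138.31 GB = 138.31 × 10^9 bytes = 138,310,000,000 bytes
1 TB = 1,000,000,000,000 bytes
138,310,000,000 / 1,000,000,000,000 = 0.138 TB

0.138 TB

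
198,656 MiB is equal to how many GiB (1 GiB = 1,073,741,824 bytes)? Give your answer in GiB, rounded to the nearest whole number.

194 GiB

198,656 MiB × 1,048,576 bytes/MiB = 208,305,913,856 bytes
1 GiB = 2^30 bytes = 1,073,741,824 bytes
208,305,913,856 / 1,073,741,824 = 194 GiB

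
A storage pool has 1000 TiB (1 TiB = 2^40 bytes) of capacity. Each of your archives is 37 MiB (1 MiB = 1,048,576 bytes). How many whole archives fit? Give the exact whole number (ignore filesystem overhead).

Capacity: 1000 TiB = 1,099,511,627,776,000 bytes
Per item: 37 MiB = 38,797,312 bytes
⌊1,099,511,627,776,000 / 38,797,312⌋ = 28,339,891

28,339,891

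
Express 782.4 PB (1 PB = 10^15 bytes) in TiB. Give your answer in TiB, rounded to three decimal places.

782.4 PB = 782.4 × 10^15 bytes = 782,400,000,000,000,000 bytes
1 TiB = 1,099,511,627,776 bytes
782,400,000,000,000,000 / 1,099,511,627,776 = 711,588.655 TiB

711,588.655 TiB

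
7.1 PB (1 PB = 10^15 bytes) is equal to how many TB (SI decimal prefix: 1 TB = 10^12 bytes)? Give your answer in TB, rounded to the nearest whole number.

7.1 PB = 7.1 × 10^15 bytes = 7,100,000,000,000,000 bytes
1 TB = 1,000,000,000,000 bytes
7,100,000,000,000,000 / 1,000,000,000,000 = 7,100 TB

7,100 TB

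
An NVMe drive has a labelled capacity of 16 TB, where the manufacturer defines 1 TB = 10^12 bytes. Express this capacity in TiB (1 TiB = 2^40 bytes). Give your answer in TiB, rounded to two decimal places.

14.55 TiB

16 TB × 1,000,000,000,000 bytes/TB = 16,000,000,000,000 bytes
1 TiB = 2^40 bytes = 1,099,511,627,776 bytes
16,000,000,000,000 / 1,099,511,627,776 = 14.55 TiB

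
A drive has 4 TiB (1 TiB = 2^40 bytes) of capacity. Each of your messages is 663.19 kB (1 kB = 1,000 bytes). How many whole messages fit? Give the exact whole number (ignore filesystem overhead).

Capacity: 4 TiB = 4,398,046,511,104 bytes
Per item: 663.19 kB = 663,190 bytes
⌊4,398,046,511,104 / 663,190⌋ = 6,631,653

6,631,653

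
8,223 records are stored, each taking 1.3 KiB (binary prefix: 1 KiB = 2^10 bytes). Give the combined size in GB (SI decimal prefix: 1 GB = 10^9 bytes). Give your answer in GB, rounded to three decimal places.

0.011 GB

Total = 8,223 × 1.3 KiB = 10689.9 KiB
= 10689.9 × 1,024 bytes = 10,946,457.6 bytes
1 GB = 1,000,000,000 bytes
10,946,457.6 / 1,000,000,000 = 0.011 GB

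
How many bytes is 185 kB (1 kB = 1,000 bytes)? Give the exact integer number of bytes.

185 × 1,000 = 185,000 bytes  (1 kB = 10^3 bytes)

185,000 bytes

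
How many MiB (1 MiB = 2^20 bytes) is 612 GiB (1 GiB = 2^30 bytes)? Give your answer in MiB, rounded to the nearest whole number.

626,688 MiB

612 GiB × 1,073,741,824 bytes/GiB = 657,129,996,288 bytes
1 MiB = 2^20 bytes = 1,048,576 bytes
657,129,996,288 / 1,048,576 = 626,688 MiB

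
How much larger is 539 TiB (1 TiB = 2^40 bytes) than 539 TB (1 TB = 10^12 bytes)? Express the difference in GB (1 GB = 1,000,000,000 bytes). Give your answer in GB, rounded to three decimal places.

539 TiB = 539 × 1,099,511,627,776 = 592,636,767,371,264 bytes
539 TB = 539 × 1,000,000,000,000 = 539,000,000,000,000 bytes
difference = 53,636,767,371,264 bytes
53,636,767,371,264 / 1,000,000,000 = 53,636.767 GB

53,636.767 GB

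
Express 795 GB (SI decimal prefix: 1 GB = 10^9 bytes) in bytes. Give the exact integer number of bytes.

795,000,000,000 bytes

795 × 1,000,000,000 = 795,000,000,000 bytes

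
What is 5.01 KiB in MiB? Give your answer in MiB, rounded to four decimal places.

5.01 KiB = 5.01 × 2^10 bytes = 5,130.24 bytes
1 MiB = 1,048,576 bytes
5,130.24 / 1,048,576 = 0.0049 MiB

0.0049 MiB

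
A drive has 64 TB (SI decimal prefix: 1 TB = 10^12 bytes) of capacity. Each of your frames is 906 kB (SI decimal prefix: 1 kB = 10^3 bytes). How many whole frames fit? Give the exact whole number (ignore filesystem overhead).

Capacity: 64 TB = 64,000,000,000,000 bytes
Per item: 906 kB = 906,000 bytes
⌊64,000,000,000,000 / 906,000⌋ = 70,640,176

70,640,176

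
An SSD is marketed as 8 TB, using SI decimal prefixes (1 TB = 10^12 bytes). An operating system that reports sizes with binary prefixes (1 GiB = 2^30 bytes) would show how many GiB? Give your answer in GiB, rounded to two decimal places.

7,450.58 GiB

8 TB = 8 × 10^12 bytes = 8,000,000,000,000 bytes
1 GiB = 1,073,741,824 bytes
8,000,000,000,000 / 1,073,741,824 = 7,450.58 GiB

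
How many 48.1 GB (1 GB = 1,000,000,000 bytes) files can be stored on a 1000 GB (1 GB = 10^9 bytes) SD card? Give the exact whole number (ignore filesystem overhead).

Capacity: 1000 GB = 1,000,000,000,000 bytes
Per item: 48.1 GB = 48,100,000,000 bytes
⌊1,000,000,000,000 / 48,100,000,000⌋ = 20

20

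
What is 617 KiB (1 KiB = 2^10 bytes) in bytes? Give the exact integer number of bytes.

617 × 1,024 = 631,808 bytes  (1 KiB = 2^10 bytes)

631,808 bytes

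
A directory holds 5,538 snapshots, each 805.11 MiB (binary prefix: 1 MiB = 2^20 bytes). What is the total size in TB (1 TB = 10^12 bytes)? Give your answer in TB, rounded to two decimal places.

Total = 5,538 × 805.11 MiB = 4458699.18 MiB
= 4458699.18 × 1,048,576 bytes = 4,675,284,951,367.68 bytes
1 TB = 1,000,000,000,000 bytes
4,675,284,951,367.68 / 1,000,000,000,000 = 4.68 TB

4.68 TB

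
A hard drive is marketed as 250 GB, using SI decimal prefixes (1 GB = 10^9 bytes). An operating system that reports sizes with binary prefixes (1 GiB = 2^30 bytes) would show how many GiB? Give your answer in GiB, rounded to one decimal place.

250 GB = 250 × 10^9 bytes = 250,000,000,000 bytes
1 GiB = 1,073,741,824 bytes
250,000,000,000 / 1,073,741,824 = 232.8 GiB

232.8 GiB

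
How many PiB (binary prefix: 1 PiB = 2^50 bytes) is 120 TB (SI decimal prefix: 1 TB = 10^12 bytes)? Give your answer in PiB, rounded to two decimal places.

120 TB × 1,000,000,000,000 bytes/TB = 120,000,000,000,000 bytes
1 PiB = 2^50 bytes = 1,125,899,906,842,624 bytes
120,000,000,000,000 / 1,125,899,906,842,624 = 0.11 PiB

0.11 PiB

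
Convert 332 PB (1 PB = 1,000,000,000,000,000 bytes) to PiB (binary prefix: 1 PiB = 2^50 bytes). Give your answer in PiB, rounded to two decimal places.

332 PB × 1,000,000,000,000,000 bytes/PB = 332,000,000,000,000,000 bytes
1 PiB = 2^50 bytes = 1,125,899,906,842,624 bytes
332,000,000,000,000,000 / 1,125,899,906,842,624 = 294.88 PiB

294.88 PiB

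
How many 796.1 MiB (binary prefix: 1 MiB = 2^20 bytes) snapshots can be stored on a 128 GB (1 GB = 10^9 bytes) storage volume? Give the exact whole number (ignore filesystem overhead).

Capacity: 128 GB = 128,000,000,000 bytes
Per item: 796.1 MiB = 834,771,353.6 bytes
⌊128,000,000,000 / 834,771,353.6⌋ = 153

153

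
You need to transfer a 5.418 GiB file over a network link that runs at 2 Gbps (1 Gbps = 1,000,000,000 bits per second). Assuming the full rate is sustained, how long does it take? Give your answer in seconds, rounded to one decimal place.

5.418 GiB = 5,817,533,202.432 bytes = 46,540,265,619.456 bits
2 Gbps = 2,000,000,000 bits/s
time = 46,540,265,619.456 / 2,000,000,000 = 23.3 s

23.3 seconds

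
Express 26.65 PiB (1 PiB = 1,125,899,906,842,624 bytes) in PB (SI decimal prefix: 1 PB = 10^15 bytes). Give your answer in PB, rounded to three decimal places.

30.005 PB

26.65 PiB × 1,125,899,906,842,624 bytes/PiB = 30,005,232,517,355,929.6 bytes
1 PB = 10^15 bytes = 1,000,000,000,000,000 bytes
30,005,232,517,355,929.6 / 1,000,000,000,000,000 = 30.005 PB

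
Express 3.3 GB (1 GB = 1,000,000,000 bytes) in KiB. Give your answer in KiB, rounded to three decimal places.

3.3 GB × 1,000,000,000 bytes/GB = 3,300,000,000 bytes
1 KiB = 1,024 bytes
3,300,000,000 / 1,024 = 3,222,656.250 KiB

3,222,656.250 KiB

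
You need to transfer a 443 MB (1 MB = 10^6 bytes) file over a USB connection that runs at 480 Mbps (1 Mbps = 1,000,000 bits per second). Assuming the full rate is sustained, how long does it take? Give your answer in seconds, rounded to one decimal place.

7.4 seconds

443 MB = 443,000,000 bytes = 3,544,000,000 bits
480 Mbps = 480,000,000 bits/s
time = 3,544,000,000 / 480,000,000 = 7.4 s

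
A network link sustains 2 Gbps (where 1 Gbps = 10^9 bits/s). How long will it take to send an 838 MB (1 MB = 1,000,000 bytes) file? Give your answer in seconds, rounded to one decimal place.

838 MB = 838,000,000 bytes = 6,704,000,000 bits
2 Gbps = 2,000,000,000 bits/s
time = 6,704,000,000 / 2,000,000,000 = 3.4 s

3.4 seconds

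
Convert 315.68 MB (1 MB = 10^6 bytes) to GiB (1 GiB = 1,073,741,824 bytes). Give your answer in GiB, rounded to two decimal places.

315.68 MB = 315.68 × 10^6 bytes = 315,680,000 bytes
1 GiB = 2^30 bytes = 1,073,741,824 bytes
315,680,000 / 1,073,741,824 = 0.29 GiB

0.29 GiB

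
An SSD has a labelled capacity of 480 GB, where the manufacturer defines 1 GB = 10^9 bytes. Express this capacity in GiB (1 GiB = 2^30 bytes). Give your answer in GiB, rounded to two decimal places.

447.03 GiB

480 GB × 1,000,000,000 bytes/GB = 480,000,000,000 bytes
1 GiB = 1,073,741,824 bytes
480,000,000,000 / 1,073,741,824 = 447.03 GiB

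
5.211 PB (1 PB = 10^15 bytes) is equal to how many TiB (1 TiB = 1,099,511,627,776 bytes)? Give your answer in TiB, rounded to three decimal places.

5.211 PB = 5.211 × 10^15 bytes = 5,211,000,000,000,000 bytes
1 TiB = 2^40 bytes = 1,099,511,627,776 bytes
5,211,000,000,000,000 / 1,099,511,627,776 = 4,739.377 TiB

4,739.377 TiB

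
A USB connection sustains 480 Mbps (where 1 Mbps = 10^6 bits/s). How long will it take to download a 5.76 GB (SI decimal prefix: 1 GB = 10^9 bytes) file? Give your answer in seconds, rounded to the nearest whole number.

96 seconds

5.76 GB = 5,760,000,000 bytes = 46,080,000,000 bits
480 Mbps = 480,000,000 bits/s
time = 46,080,000,000 / 480,000,000 = 96 s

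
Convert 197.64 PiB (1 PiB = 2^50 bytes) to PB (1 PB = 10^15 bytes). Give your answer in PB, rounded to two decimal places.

222.52 PB

197.64 PiB = 197.64 × 2^50 bytes = 222,522,857,588,376,207.36 bytes
1 PB = 1,000,000,000,000,000 bytes
222,522,857,588,376,207.36 / 1,000,000,000,000,000 = 222.52 PB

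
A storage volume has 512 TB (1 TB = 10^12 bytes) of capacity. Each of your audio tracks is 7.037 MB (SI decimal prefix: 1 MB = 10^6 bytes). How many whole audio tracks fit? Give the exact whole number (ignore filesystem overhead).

Capacity: 512 TB = 512,000,000,000,000 bytes
Per item: 7.037 MB = 7,037,000 bytes
⌊512,000,000,000,000 / 7,037,000⌋ = 72,758,277

72,758,277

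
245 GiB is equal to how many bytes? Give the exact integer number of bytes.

245 × 1,073,741,824 = 263,066,746,880 bytes  (1 GiB = 2^30 bytes)

263,066,746,880 bytes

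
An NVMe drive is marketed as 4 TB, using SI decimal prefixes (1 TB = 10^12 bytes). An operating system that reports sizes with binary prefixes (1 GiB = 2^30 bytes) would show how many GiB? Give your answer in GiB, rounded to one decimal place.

3,725.3 GiB

4 TB = 4 × 10^12 bytes = 4,000,000,000,000 bytes
1 GiB = 1,073,741,824 bytes
4,000,000,000,000 / 1,073,741,824 = 3,725.3 GiB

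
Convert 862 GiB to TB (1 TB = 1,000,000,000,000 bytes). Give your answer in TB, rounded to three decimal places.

862 GiB = 862 × 2^30 bytes = 925,565,452,288 bytes
1 TB = 1,000,000,000,000 bytes
925,565,452,288 / 1,000,000,000,000 = 0.926 TB

0.926 TB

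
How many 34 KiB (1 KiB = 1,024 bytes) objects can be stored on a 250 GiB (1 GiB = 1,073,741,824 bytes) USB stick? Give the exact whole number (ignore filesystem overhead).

7,710,117

Capacity: 250 GiB = 268,435,456,000 bytes
Per item: 34 KiB = 34,816 bytes
⌊268,435,456,000 / 34,816⌋ = 7,710,117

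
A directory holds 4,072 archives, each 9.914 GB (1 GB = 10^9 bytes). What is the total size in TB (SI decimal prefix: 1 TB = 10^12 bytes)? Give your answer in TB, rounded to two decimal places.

Total = 4,072 × 9.914 GB = 40369.808 GB
= 40369.808 × 1,000,000,000 bytes = 40,369,808,000,000 bytes
1 TB = 1,000,000,000,000 bytes
40,369,808,000,000 / 1,000,000,000,000 = 40.37 TB

40.37 TB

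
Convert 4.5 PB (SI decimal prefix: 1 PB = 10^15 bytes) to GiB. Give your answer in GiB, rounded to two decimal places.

4.5 PB = 4.5 × 10^15 bytes = 4,500,000,000,000,000 bytes
1 GiB = 2^30 bytes = 1,073,741,824 bytes
4,500,000,000,000,000 / 1,073,741,824 = 4,190,951.59 GiB

4,190,951.59 GiB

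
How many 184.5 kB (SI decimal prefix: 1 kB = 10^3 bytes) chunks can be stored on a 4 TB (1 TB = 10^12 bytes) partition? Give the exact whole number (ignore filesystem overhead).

Capacity: 4 TB = 4,000,000,000,000 bytes
Per item: 184.5 kB = 184,500 bytes
⌊4,000,000,000,000 / 184,500⌋ = 21,680,216

21,680,216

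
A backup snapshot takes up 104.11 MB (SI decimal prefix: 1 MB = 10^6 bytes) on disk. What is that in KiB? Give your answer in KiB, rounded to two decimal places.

104.11 MB × 1,000,000 bytes/MB = 104,110,000 bytes
1 KiB = 2^10 bytes = 1,024 bytes
104,110,000 / 1,024 = 101,669.92 KiB

101,669.92 KiB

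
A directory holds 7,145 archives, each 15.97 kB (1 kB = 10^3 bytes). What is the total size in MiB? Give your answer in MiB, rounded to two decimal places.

108.82 MiB

Total = 7,145 × 15.97 kB = 114105.65 kB
= 114105.65 × 1,000 bytes = 114,105,650 bytes
1 MiB = 1,048,576 bytes
114,105,650 / 1,048,576 = 108.82 MiB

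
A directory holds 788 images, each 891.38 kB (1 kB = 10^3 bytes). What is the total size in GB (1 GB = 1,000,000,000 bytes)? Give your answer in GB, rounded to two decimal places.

0.70 GB

Total = 788 × 891.38 kB = 702407.44 kB
= 702407.44 × 1,000 bytes = 702,407,440 bytes
1 GB = 1,000,000,000 bytes
702,407,440 / 1,000,000,000 = 0.70 GB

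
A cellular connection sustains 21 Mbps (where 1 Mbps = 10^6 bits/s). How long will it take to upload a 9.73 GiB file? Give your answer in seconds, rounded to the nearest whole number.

9.73 GiB = 10,447,507,947.52 bytes = 83,580,063,580.16 bits
21 Mbps = 21,000,000 bits/s
time = 83,580,063,580.16 / 21,000,000 = 3,980 s

3,980 seconds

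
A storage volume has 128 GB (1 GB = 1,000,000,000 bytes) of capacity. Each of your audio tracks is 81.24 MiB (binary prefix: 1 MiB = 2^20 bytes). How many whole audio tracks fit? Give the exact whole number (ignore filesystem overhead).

1,502

Capacity: 128 GB = 128,000,000,000 bytes
Per item: 81.24 MiB = 85,186,314.24 bytes
⌊128,000,000,000 / 85,186,314.24⌋ = 1,502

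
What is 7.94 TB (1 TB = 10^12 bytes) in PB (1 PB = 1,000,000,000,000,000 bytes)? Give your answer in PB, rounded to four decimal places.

0.0079 PB

7.94 TB × 1,000,000,000,000 bytes/TB = 7,940,000,000,000 bytes
1 PB = 1,000,000,000,000,000 bytes
7,940,000,000,000 / 1,000,000,000,000,000 = 0.0079 PB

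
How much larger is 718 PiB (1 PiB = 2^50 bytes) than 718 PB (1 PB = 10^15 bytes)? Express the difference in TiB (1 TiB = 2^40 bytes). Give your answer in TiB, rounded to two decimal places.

718 PiB = 718 × 1,125,899,906,842,624 = 808,396,133,113,004,032 bytes
718 PB = 718 × 1,000,000,000,000,000 = 718,000,000,000,000,000 bytes
difference = 90,396,133,113,004,032 bytes
90,396,133,113,004,032 / 1,099,511,627,776 = 82,214.80 TiB

82,214.80 TiB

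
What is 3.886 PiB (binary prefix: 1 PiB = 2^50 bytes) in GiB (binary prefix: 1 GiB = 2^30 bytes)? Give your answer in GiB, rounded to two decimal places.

3.886 PiB × 1,125,899,906,842,624 bytes/PiB = 4,375,247,037,990,436.864 bytes
1 GiB = 2^30 bytes = 1,073,741,824 bytes
4,375,247,037,990,436.864 / 1,073,741,824 = 4,074,766.34 GiB

4,074,766.34 GiB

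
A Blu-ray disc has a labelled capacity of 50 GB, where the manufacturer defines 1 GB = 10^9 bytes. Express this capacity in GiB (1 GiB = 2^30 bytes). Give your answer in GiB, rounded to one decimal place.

46.6 GiB

50 GB × 1,000,000,000 bytes/GB = 50,000,000,000 bytes
1 GiB = 1,073,741,824 bytes
50,000,000,000 / 1,073,741,824 = 46.6 GiB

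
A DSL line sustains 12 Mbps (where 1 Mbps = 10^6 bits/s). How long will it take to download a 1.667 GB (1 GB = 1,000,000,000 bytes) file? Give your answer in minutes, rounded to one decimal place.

1.667 GB = 1,667,000,000 bytes = 13,336,000,000 bits
12 Mbps = 12,000,000 bits/s
time = 13,336,000,000 / 12,000,000 = 1,111.33 s
1,111.33 s / 60 = 18.5 minutes

18.5 minutes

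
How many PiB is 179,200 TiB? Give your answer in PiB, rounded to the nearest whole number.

179,200 TiB × 1,099,511,627,776 bytes/TiB = 197,032,483,697,459,200 bytes
1 PiB = 1,125,899,906,842,624 bytes
197,032,483,697,459,200 / 1,125,899,906,842,624 = 175 PiB

175 PiB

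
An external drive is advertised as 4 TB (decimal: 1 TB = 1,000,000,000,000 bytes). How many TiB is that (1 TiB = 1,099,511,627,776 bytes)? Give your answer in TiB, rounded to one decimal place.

3.6 TiB

4 TB = 4 × 10^12 bytes = 4,000,000,000,000 bytes
1 TiB = 2^40 bytes = 1,099,511,627,776 bytes
4,000,000,000,000 / 1,099,511,627,776 = 3.6 TiB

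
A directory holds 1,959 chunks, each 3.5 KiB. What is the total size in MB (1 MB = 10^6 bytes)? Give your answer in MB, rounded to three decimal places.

Total = 1,959 × 3.5 KiB = 6856.5 KiB
= 6856.5 × 1,024 bytes = 7,021,056 bytes
1 MB = 1,000,000 bytes
7,021,056 / 1,000,000 = 7.021 MB

7.021 MB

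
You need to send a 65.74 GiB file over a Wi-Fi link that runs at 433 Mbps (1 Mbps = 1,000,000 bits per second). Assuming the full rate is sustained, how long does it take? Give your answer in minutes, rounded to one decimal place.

21.7 minutes

65.74 GiB = 70,587,787,509.76 bytes = 564,702,300,078.08 bits
433 Mbps = 433,000,000 bits/s
time = 564,702,300,078.08 / 433,000,000 = 1,304.16 s
1,304.16 s / 60 = 21.7 minutes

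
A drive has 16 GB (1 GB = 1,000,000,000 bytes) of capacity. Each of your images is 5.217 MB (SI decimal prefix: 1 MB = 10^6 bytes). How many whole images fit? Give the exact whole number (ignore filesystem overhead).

Capacity: 16 GB = 16,000,000,000 bytes
Per item: 5.217 MB = 5,217,000 bytes
⌊16,000,000,000 / 5,217,000⌋ = 3,066

3,066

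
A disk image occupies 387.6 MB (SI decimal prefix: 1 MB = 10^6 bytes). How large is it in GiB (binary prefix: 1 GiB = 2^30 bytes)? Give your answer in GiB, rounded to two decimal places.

387.6 MB = 387.6 × 10^6 bytes = 387,600,000 bytes
1 GiB = 1,073,741,824 bytes
387,600,000 / 1,073,741,824 = 0.36 GiB

0.36 GiB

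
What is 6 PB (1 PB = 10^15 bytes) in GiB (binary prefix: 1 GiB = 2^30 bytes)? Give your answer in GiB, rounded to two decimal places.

5,587,935.45 GiB

6 PB = 6 × 10^15 bytes = 6,000,000,000,000,000 bytes
1 GiB = 2^30 bytes = 1,073,741,824 bytes
6,000,000,000,000,000 / 1,073,741,824 = 5,587,935.45 GiB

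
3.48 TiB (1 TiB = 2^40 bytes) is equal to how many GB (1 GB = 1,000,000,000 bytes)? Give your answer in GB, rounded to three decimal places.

3,826.300 GB

3.48 TiB = 3.48 × 2^40 bytes = 3,826,300,464,660.48 bytes
1 GB = 1,000,000,000 bytes
3,826,300,464,660.48 / 1,000,000,000 = 3,826.300 GB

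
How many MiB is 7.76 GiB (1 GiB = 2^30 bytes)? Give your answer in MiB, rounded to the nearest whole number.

7.76 GiB = 7.76 × 2^30 bytes = 8,332,236,554.24 bytes
1 MiB = 2^20 bytes = 1,048,576 bytes
8,332,236,554.24 / 1,048,576 = 7,946 MiB

7,946 MiB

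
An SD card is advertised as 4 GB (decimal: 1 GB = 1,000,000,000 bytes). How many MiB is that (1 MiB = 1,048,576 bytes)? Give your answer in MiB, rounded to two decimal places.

3,814.70 MiB

4 GB = 4 × 10^9 bytes = 4,000,000,000 bytes
1 MiB = 1,048,576 bytes
4,000,000,000 / 1,048,576 = 3,814.70 MiB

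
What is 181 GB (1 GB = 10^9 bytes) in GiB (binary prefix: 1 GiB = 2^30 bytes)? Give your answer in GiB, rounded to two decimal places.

181 GB × 1,000,000,000 bytes/GB = 181,000,000,000 bytes
1 GiB = 1,073,741,824 bytes
181,000,000,000 / 1,073,741,824 = 168.57 GiB

168.57 GiB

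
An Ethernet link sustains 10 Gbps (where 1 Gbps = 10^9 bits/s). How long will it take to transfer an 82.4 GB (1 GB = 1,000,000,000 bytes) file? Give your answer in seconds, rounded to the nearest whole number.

82.4 GB = 82,400,000,000 bytes = 659,200,000,000 bits
10 Gbps = 10,000,000,000 bits/s
time = 659,200,000,000 / 10,000,000,000 = 66 s

66 seconds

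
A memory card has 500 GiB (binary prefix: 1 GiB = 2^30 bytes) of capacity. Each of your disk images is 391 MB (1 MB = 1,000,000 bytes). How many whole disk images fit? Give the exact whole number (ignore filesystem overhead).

Capacity: 500 GiB = 536,870,912,000 bytes
Per item: 391 MB = 391,000,000 bytes
⌊536,870,912,000 / 391,000,000⌋ = 1,373

1,373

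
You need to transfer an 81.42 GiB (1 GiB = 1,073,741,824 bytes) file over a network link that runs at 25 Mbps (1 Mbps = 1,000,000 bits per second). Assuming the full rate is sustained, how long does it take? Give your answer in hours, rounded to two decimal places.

81.42 GiB = 87,424,059,310.08 bytes = 699,392,474,480.64 bits
25 Mbps = 25,000,000 bits/s
time = 699,392,474,480.64 / 25,000,000 = 27,975.6990 s
27,975.6990 s / 3600 = 7.77 hours

7.77 hours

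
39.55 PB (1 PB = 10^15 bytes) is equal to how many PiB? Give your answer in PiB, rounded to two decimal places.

35.13 PiB

39.55 PB × 1,000,000,000,000,000 bytes/PB = 39,550,000,000,000,000 bytes
1 PiB = 2^50 bytes = 1,125,899,906,842,624 bytes
39,550,000,000,000,000 / 1,125,899,906,842,624 = 35.13 PiB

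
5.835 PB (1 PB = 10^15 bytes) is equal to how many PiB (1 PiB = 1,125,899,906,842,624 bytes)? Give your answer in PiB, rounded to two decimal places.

5.18 PiB

5.835 PB = 5.835 × 10^15 bytes = 5,835,000,000,000,000 bytes
1 PiB = 1,125,899,906,842,624 bytes
5,835,000,000,000,000 / 1,125,899,906,842,624 = 5.18 PiB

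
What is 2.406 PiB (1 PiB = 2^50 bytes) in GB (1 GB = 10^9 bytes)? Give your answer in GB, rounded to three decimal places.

2.406 PiB × 1,125,899,906,842,624 bytes/PiB = 2,708,915,175,863,353.344 bytes
1 GB = 1,000,000,000 bytes
2,708,915,175,863,353.344 / 1,000,000,000 = 2,708,915.176 GB

2,708,915.176 GB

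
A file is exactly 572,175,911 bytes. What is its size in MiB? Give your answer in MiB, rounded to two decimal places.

545.67 MiB

572,175,911 bytes given.
1 MiB = 2^20 bytes = 1,048,576 bytes
572,175,911 / 1,048,576 = 545.67 MiB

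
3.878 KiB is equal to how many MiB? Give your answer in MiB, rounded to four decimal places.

3.878 KiB × 1,024 bytes/KiB = 3,971.072 bytes
1 MiB = 2^20 bytes = 1,048,576 bytes
3,971.072 / 1,048,576 = 0.0038 MiB

0.0038 MiB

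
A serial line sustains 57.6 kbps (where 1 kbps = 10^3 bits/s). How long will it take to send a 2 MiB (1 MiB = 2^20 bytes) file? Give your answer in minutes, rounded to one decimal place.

4.9 minutes

2 MiB = 2,097,152 bytes = 16,777,216 bits
57.6 kbps = 57,600 bits/s
time = 16,777,216 / 57,600 = 291.27 s
291.27 s / 60 = 4.9 minutes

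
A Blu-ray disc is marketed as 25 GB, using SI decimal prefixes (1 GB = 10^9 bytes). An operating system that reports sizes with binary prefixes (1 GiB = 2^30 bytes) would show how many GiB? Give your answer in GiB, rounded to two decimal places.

23.28 GiB

25 GB = 25 × 10^9 bytes = 25,000,000,000 bytes
1 GiB = 2^30 bytes = 1,073,741,824 bytes
25,000,000,000 / 1,073,741,824 = 23.28 GiB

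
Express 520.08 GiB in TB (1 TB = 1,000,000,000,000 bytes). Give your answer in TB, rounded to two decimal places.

0.56 TB

520.08 GiB × 1,073,741,824 bytes/GiB = 558,431,647,825.92 bytes
1 TB = 1,000,000,000,000 bytes
558,431,647,825.92 / 1,000,000,000,000 = 0.56 TB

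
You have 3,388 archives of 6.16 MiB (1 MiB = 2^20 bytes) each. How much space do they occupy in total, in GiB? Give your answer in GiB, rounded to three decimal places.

Total = 3,388 × 6.16 MiB = 20870.08 MiB
= 20870.08 × 1,048,576 bytes = 21,883,865,006.08 bytes
1 GiB = 1,073,741,824 bytes
21,883,865,006.08 / 1,073,741,824 = 20.381 GiB

20.381 GiB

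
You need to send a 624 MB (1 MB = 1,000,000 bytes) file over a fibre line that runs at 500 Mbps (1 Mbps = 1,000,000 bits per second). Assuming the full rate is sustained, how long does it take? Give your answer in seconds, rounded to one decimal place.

624 MB = 624,000,000 bytes = 4,992,000,000 bits
500 Mbps = 500,000,000 bits/s
time = 4,992,000,000 / 500,000,000 = 10.0 s

10.0 seconds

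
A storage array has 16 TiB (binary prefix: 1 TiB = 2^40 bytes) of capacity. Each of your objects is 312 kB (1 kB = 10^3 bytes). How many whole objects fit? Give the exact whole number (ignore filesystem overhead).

Capacity: 16 TiB = 17,592,186,044,416 bytes
Per item: 312 kB = 312,000 bytes
⌊17,592,186,044,416 / 312,000⌋ = 56,385,211

56,385,211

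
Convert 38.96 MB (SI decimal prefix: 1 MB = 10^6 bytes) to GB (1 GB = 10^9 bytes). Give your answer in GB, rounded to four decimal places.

38.96 MB × 1,000,000 bytes/MB = 38,960,000 bytes
1 GB = 10^9 bytes = 1,000,000,000 bytes
38,960,000 / 1,000,000,000 = 0.0390 GB

0.0390 GB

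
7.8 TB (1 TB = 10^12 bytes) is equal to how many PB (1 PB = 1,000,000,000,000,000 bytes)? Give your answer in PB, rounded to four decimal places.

7.8 TB = 7.8 × 10^12 bytes = 7,800,000,000,000 bytes
1 PB = 10^15 bytes = 1,000,000,000,000,000 bytes
7,800,000,000,000 / 1,000,000,000,000,000 = 0.0078 PB

0.0078 PB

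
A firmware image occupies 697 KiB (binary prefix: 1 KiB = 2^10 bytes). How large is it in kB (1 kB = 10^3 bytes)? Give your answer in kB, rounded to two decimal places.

697 KiB × 1,024 bytes/KiB = 713,728 bytes
1 kB = 1,000 bytes
713,728 / 1,000 = 713.73 kB

713.73 kB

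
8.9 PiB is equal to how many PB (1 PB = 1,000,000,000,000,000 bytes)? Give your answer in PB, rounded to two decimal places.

10.02 PB

8.9 PiB × 1,125,899,906,842,624 bytes/PiB = 10,020,509,170,899,353.6 bytes
1 PB = 1,000,000,000,000,000 bytes
10,020,509,170,899,353.6 / 1,000,000,000,000,000 = 10.02 PB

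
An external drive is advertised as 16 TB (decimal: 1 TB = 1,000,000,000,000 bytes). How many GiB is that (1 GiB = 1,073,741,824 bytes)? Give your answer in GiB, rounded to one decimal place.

16 TB = 16 × 10^12 bytes = 16,000,000,000,000 bytes
1 GiB = 1,073,741,824 bytes
16,000,000,000,000 / 1,073,741,824 = 14,901.2 GiB

14,901.2 GiB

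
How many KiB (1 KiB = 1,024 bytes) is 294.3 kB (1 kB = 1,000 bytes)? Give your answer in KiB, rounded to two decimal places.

287.40 KiB

294.3 kB = 294.3 × 10^3 bytes = 294,300 bytes
1 KiB = 1,024 bytes
294,300 / 1,024 = 287.40 KiB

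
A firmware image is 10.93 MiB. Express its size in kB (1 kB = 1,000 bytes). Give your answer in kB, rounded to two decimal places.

11,460.94 kB

10.93 MiB = 10.93 × 2^20 bytes = 11,460,935.68 bytes
1 kB = 1,000 bytes
11,460,935.68 / 1,000 = 11,460.94 kB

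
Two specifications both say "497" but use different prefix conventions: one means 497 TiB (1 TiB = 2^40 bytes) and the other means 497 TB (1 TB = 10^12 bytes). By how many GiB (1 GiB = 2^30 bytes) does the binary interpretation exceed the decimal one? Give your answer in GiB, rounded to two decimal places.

497 TiB = 497 × 1,099,511,627,776 = 546,457,279,004,672 bytes
497 TB = 497 × 1,000,000,000,000 = 497,000,000,000,000 bytes
difference = 49,457,279,004,672 bytes
49,457,279,004,672 / 1,073,741,824 = 46,060.68 GiB

46,060.68 GiB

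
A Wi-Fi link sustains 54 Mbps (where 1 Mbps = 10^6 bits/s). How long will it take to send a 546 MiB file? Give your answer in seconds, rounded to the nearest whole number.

546 MiB = 572,522,496 bytes = 4,580,179,968 bits
54 Mbps = 54,000,000 bits/s
time = 4,580,179,968 / 54,000,000 = 85 s

85 seconds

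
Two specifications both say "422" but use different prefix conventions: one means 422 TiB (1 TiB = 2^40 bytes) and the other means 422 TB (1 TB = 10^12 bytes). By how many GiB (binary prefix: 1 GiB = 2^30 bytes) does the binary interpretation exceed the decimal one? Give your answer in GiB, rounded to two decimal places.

422 TiB = 422 × 1,099,511,627,776 = 463,993,906,921,472 bytes
422 TB = 422 × 1,000,000,000,000 = 422,000,000,000,000 bytes
difference = 41,993,906,921,472 bytes
41,993,906,921,472 / 1,073,741,824 = 39,109.87 GiB

39,109.87 GiB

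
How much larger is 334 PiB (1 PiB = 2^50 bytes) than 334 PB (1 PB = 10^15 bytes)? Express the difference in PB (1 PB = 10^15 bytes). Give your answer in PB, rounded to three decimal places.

334 PiB = 334 × 1,125,899,906,842,624 = 376,050,568,885,436,416 bytes
334 PB = 334 × 1,000,000,000,000,000 = 334,000,000,000,000,000 bytes
difference = 42,050,568,885,436,416 bytes
42,050,568,885,436,416 / 1,000,000,000,000,000 = 42.051 PB

42.051 PB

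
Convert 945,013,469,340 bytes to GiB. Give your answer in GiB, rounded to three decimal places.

880.112 GiB

945,013,469,340 bytes given.
1 GiB = 1,073,741,824 bytes
945,013,469,340 / 1,073,741,824 = 880.112 GiB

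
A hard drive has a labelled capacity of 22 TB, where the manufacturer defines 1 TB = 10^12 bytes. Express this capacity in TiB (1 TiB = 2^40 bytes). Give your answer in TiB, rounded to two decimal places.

20.01 TiB

22 TB × 1,000,000,000,000 bytes/TB = 22,000,000,000,000 bytes
1 TiB = 1,099,511,627,776 bytes
22,000,000,000,000 / 1,099,511,627,776 = 20.01 TiB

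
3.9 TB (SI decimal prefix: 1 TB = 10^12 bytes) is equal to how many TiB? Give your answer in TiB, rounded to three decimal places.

3.547 TiB

3.9 TB = 3.9 × 10^12 bytes = 3,900,000,000,000 bytes
1 TiB = 1,099,511,627,776 bytes
3,900,000,000,000 / 1,099,511,627,776 = 3.547 TiB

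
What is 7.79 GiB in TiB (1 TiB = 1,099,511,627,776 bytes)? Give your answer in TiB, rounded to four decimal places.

7.79 GiB = 7.79 × 2^30 bytes = 8,364,448,808.96 bytes
1 TiB = 1,099,511,627,776 bytes
8,364,448,808.96 / 1,099,511,627,776 = 0.0076 TiB

0.0076 TiB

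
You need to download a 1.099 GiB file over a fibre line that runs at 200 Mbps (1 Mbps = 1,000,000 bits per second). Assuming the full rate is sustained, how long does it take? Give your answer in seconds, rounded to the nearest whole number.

1.099 GiB = 1,180,042,264.576 bytes = 9,440,338,116.608 bits
200 Mbps = 200,000,000 bits/s
time = 9,440,338,116.608 / 200,000,000 = 47 s

47 seconds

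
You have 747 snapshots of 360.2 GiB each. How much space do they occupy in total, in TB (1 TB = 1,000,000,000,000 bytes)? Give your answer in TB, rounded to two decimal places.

Total = 747 × 360.2 GiB = 269069.4 GiB
= 269069.4 × 1,073,741,824 bytes = 288,911,068,338,585.6 bytes
1 TB = 1,000,000,000,000 bytes
288,911,068,338,585.6 / 1,000,000,000,000 = 288.91 TB

288.91 TB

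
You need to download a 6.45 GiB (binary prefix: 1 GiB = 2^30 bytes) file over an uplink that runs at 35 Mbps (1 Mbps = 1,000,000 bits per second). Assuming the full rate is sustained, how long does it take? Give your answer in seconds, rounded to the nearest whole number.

1,583 seconds

6.45 GiB = 6,925,634,764.8 bytes = 55,405,078,118.4 bits
35 Mbps = 35,000,000 bits/s
time = 55,405,078,118.4 / 35,000,000 = 1,583 s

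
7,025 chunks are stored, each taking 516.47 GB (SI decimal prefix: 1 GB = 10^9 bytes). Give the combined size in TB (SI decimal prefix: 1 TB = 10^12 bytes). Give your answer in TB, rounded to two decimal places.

3,628.20 TB

Total = 7,025 × 516.47 GB = 3628201.75 GB
= 3628201.75 × 1,000,000,000 bytes = 3,628,201,750,000,000 bytes
1 TB = 1,000,000,000,000 bytes
3,628,201,750,000,000 / 1,000,000,000,000 = 3,628.20 TB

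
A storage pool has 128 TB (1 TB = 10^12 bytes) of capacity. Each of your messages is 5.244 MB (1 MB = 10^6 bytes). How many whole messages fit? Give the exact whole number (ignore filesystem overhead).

24,408,848

Capacity: 128 TB = 128,000,000,000,000 bytes
Per item: 5.244 MB = 5,244,000 bytes
⌊128,000,000,000,000 / 5,244,000⌋ = 24,408,848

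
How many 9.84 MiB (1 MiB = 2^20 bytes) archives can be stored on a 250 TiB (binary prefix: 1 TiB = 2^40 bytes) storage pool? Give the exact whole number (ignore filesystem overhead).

26,640,650

Capacity: 250 TiB = 274,877,906,944,000 bytes
Per item: 9.84 MiB = 10,317,987.84 bytes
⌊274,877,906,944,000 / 10,317,987.84⌋ = 26,640,650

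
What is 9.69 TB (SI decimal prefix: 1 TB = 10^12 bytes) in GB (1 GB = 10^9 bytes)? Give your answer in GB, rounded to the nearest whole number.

9.69 TB = 9.69 × 10^12 bytes = 9,690,000,000,000 bytes
1 GB = 10^9 bytes = 1,000,000,000 bytes
9,690,000,000,000 / 1,000,000,000 = 9,690 GB

9,690 GB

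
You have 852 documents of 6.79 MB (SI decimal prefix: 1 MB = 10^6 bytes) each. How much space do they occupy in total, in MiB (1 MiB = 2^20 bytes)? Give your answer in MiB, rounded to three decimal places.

Total = 852 × 6.79 MB = 5785.08 MB
= 5785.08 × 1,000,000 bytes = 5,785,080,000 bytes
1 MiB = 1,048,576 bytes
5,785,080,000 / 1,048,576 = 5,517.082 MiB

5,517.082 MiB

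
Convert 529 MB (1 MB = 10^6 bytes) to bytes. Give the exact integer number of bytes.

529 × 1,000,000 = 529,000,000 bytes

529,000,000 bytes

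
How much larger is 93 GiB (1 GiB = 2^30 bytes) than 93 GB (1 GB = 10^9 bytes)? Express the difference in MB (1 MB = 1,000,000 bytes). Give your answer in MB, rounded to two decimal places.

93 GiB = 93 × 1,073,741,824 = 99,857,989,632 bytes
93 GB = 93 × 1,000,000,000 = 93,000,000,000 bytes
difference = 6,857,989,632 bytes
6,857,989,632 / 1,000,000 = 6,857.99 MB

6,857.99 MB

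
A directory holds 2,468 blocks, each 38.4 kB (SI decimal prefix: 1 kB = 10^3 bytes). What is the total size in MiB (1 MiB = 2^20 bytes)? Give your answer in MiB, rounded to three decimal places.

90.381 MiB

Total = 2,468 × 38.4 kB = 94771.2 kB
= 94771.2 × 1,000 bytes = 94,771,200 bytes
1 MiB = 1,048,576 bytes
94,771,200 / 1,048,576 = 90.381 MiB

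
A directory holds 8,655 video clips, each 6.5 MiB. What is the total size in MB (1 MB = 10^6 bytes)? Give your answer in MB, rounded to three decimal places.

Total = 8,655 × 6.5 MiB = 56257.5 MiB
= 56257.5 × 1,048,576 bytes = 58,990,264,320 bytes
1 MB = 1,000,000 bytes
58,990,264,320 / 1,000,000 = 58,990.264 MB

58,990.264 MB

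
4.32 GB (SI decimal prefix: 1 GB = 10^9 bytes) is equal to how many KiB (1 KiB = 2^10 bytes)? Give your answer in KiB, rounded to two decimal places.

4.32 GB × 1,000,000,000 bytes/GB = 4,320,000,000 bytes
1 KiB = 2^10 bytes = 1,024 bytes
4,320,000,000 / 1,024 = 4,218,750.00 KiB

4,218,750.00 KiB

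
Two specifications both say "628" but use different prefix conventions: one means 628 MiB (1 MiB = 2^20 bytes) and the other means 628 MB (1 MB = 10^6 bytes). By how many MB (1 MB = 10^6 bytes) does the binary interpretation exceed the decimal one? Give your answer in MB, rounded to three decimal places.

628 MiB = 628 × 1,048,576 = 658,505,728 bytes
628 MB = 628 × 1,000,000 = 628,000,000 bytes
difference = 30,505,728 bytes
30,505,728 / 1,000,000 = 30.506 MB

30.506 MB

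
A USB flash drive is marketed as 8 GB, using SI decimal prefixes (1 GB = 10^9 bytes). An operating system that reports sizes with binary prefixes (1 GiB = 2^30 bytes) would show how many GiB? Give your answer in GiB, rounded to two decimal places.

7.45 GiB

8 GB = 8 × 10^9 bytes = 8,000,000,000 bytes
1 GiB = 2^30 bytes = 1,073,741,824 bytes
8,000,000,000 / 1,073,741,824 = 7.45 GiB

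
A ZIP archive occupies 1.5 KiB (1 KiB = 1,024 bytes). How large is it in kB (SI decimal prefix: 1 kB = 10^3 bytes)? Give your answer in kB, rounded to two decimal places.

1.54 kB

1.5 KiB × 1,024 bytes/KiB = 1,536 bytes
1 kB = 1,000 bytes
1,536 / 1,000 = 1.54 kB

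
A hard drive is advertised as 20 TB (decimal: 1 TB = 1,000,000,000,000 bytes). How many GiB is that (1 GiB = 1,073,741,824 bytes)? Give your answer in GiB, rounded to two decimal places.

20 TB = 20 × 10^12 bytes = 20,000,000,000,000 bytes
1 GiB = 2^30 bytes = 1,073,741,824 bytes
20,000,000,000,000 / 1,073,741,824 = 18,626.45 GiB

18,626.45 GiB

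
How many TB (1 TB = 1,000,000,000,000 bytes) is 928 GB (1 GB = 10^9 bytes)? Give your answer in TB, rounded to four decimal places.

0.9280 TB

928 GB = 928 × 10^9 bytes = 928,000,000,000 bytes
1 TB = 1,000,000,000,000 bytes
928,000,000,000 / 1,000,000,000,000 = 0.9280 TB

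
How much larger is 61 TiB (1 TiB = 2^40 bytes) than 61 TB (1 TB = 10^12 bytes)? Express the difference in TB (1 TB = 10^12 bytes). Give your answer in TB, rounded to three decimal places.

61 TiB = 61 × 1,099,511,627,776 = 67,070,209,294,336 bytes
61 TB = 61 × 1,000,000,000,000 = 61,000,000,000,000 bytes
difference = 6,070,209,294,336 bytes
6,070,209,294,336 / 1,000,000,000,000 = 6.070 TB

6.070 TB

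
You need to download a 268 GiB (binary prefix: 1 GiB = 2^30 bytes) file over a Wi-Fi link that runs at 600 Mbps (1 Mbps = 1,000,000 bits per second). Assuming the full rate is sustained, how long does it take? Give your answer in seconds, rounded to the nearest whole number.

3,837 seconds

268 GiB = 287,762,808,832 bytes = 2,302,102,470,656 bits
600 Mbps = 600,000,000 bits/s
time = 2,302,102,470,656 / 600,000,000 = 3,837 s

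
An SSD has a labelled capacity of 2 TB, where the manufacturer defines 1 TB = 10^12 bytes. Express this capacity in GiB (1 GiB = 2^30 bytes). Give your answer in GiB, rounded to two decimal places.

2 TB × 1,000,000,000,000 bytes/TB = 2,000,000,000,000 bytes
1 GiB = 1,073,741,824 bytes
2,000,000,000,000 / 1,073,741,824 = 1,862.65 GiB

1,862.65 GiB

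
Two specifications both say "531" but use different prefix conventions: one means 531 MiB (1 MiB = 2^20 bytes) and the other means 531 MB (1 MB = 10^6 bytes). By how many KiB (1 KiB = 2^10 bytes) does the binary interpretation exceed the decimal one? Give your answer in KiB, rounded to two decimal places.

25,189.31 KiB

531 MiB = 531 × 1,048,576 = 556,793,856 bytes
531 MB = 531 × 1,000,000 = 531,000,000 bytes
difference = 25,793,856 bytes
25,793,856 / 1,024 = 25,189.31 KiB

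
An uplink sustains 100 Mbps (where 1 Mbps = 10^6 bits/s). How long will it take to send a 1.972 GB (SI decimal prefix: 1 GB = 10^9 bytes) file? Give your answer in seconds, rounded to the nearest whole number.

1.972 GB = 1,972,000,000 bytes = 15,776,000,000 bits
100 Mbps = 100,000,000 bits/s
time = 15,776,000,000 / 100,000,000 = 158 s

158 seconds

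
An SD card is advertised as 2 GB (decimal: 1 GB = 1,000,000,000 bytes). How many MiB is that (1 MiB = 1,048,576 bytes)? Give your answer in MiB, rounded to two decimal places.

2 GB = 2 × 10^9 bytes = 2,000,000,000 bytes
1 MiB = 2^20 bytes = 1,048,576 bytes
2,000,000,000 / 1,048,576 = 1,907.35 MiB

1,907.35 MiB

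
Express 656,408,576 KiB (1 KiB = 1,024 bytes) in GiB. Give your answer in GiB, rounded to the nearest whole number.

626 GiB

656,408,576 KiB = 656,408,576 × 2^10 bytes = 672,162,381,824 bytes
1 GiB = 1,073,741,824 bytes
672,162,381,824 / 1,073,741,824 = 626 GiB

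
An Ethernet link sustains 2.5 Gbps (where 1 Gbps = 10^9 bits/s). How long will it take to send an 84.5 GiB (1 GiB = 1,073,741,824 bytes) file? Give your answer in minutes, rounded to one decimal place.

84.5 GiB = 90,731,184,128 bytes = 725,849,473,024 bits
2.5 Gbps = 2,500,000,000 bits/s
time = 725,849,473,024 / 2,500,000,000 = 290.34 s
290.34 s / 60 = 4.8 minutes

4.8 minutes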